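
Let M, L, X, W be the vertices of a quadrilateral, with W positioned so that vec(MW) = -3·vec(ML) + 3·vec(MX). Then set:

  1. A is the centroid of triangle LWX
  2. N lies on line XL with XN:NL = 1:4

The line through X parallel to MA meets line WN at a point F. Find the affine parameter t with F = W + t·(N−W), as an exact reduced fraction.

t = 20/21

Assign M = (0, 0), L = (1, 0), X = (0, 1), W = (-3, 3) — the answer is frame-independent, so this choice is without loss of generality.
1. A is the centroid of triangle LWX ⇒ A = (-2/3, 4/3)
2. N lies on line XL with XN:NL = 1:4 ⇒ N = (1/5, 4/5)
through X parallel to MA: direction (-2/3, 4/3); meets WN at F = (1/21, 19/21)
F = W + t·(N−W) with t = 20/21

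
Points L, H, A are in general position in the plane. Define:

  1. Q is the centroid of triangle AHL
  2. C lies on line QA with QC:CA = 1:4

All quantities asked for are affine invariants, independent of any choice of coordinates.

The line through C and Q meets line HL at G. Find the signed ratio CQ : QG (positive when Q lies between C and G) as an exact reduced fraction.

Work in coordinates with L = (0, 0), H = (1, 0), A = (0, 1).
1. Q is the centroid of triangle AHL ⇒ Q = (1/3, 1/3)
2. C lies on line QA with QC:CA = 1:4 ⇒ C = (4/15, 7/15)
line CQ meets HL at G = (1/2, 0)
Q = C + t·(G−C) with t = 2/7, so CQ:QG = 2/7:5/7

CQ:QG = 2/5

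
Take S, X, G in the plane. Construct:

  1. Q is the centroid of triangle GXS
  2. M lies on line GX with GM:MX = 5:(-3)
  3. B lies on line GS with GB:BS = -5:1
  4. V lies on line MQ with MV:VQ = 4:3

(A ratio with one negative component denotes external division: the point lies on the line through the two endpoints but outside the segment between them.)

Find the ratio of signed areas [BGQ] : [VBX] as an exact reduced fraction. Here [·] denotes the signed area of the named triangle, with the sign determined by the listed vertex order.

Choose coordinates S = (0, 0), X = (1, 0), G = (0, 1).
1. Q is the centroid of triangle GXS ⇒ Q = (1/3, 1/3)
2. M lies on line GX with GM:MX = 5:(-3) ⇒ M = (5/2, -3/2)
3. B lies on line GS with GB:BS = -5:1 ⇒ B = (0, -1/4)
4. V lies on line MQ with MV:VQ = 4:3 ⇒ V = (53/42, -19/42)
2·[BGQ] = -5/12, 2·[VBX] = -29/56
[BGQ]:[VBX] = -5/12:-29/56 = 70/87

[BGQ]:[VBX] = 70/87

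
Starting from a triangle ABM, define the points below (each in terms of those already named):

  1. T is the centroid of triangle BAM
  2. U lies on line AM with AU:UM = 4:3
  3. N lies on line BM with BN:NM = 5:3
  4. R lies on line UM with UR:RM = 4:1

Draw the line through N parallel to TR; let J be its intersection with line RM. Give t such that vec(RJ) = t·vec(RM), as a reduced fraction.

t = 17/4

Set A = (0, 0), B = (1, 0), M = (0, 1); any affine frame gives the same invariant.
1. T is the centroid of triangle BAM ⇒ T = (1/3, 1/3)
2. U lies on line AM with AU:UM = 4:3 ⇒ U = (0, 4/7)
3. N lies on line BM with BN:NM = 5:3 ⇒ N = (3/8, 5/8)
4. R lies on line UM with UR:RM = 4:1 ⇒ R = (0, 32/35)
through N parallel to TR: direction (-1/3, 61/105); meets RM at J = (0, 179/140)
J = R + t·(M−R) with t = 17/4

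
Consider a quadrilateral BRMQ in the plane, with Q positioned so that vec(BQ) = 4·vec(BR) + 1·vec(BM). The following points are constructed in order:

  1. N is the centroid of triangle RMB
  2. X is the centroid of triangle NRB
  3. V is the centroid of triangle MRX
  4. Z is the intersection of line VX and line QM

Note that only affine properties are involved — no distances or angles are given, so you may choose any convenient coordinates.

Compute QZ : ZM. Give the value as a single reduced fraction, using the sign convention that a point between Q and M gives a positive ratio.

Assign B = (0, 0), R = (1, 0), M = (0, 1), Q = (4, 1) — the answer is frame-independent, so this choice is without loss of generality.
1. N is the centroid of triangle RMB ⇒ N = (1/3, 1/3)
2. X is the centroid of triangle NRB ⇒ X = (4/9, 1/9)
3. V is the centroid of triangle MRX ⇒ V = (13/27, 10/27)
4. Z is the intersection of line VX and line QM ⇒ Z = (4/7, 1)
Z = Q + t·(M−Q) with t = 6/7, so QZ:ZM = t:(1−t) = 6/7:1/7

QZ:ZM = 6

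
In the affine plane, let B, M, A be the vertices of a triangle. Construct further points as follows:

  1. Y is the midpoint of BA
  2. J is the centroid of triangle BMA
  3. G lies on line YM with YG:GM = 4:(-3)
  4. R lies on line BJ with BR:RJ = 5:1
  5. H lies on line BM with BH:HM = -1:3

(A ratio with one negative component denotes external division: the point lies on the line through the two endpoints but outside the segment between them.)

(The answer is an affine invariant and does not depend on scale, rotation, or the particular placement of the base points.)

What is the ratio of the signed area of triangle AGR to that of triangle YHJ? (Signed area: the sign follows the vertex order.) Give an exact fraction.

Assign B = (0, 0), M = (1, 0), A = (0, 1) — the answer is frame-independent, so this choice is without loss of generality.
1. Y is the midpoint of BA ⇒ Y = (0, 1/2)
2. J is the centroid of triangle BMA ⇒ J = (1/3, 1/3)
3. G lies on line YM with YG:GM = 4:(-3) ⇒ G = (4, -3/2)
4. R lies on line BJ with BR:RJ = 5:1 ⇒ R = (5/18, 5/18)
5. H lies on line BM with BH:HM = -1:3 ⇒ H = (-1/2, 0)
2·[AGR] = -79/36, 2·[YHJ] = 1/4
[AGR]:[YHJ] = -79/36:1/4 = -79/9

[AGR]:[YHJ] = -79/9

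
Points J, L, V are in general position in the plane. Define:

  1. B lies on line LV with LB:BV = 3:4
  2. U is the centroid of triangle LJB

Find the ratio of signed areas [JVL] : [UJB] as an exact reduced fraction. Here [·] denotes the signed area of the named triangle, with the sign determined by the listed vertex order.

Choose coordinates J = (0, 0), L = (1, 0), V = (0, 1).
1. B lies on line LV with LB:BV = 3:4 ⇒ B = (4/7, 3/7)
2. U is the centroid of triangle LJB ⇒ U = (11/21, 1/7)
2·[JVL] = -1, 2·[UJB] = -1/7
[JVL]:[UJB] = -1:-1/7 = 7

[JVL]:[UJB] = 7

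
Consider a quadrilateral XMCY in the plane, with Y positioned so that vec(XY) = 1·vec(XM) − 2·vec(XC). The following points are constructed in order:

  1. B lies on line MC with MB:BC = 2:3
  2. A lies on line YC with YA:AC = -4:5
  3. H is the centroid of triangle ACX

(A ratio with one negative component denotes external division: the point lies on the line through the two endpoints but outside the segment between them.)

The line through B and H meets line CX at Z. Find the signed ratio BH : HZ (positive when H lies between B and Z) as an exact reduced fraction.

Choose coordinates X = (0, 0), M = (1, 0), C = (0, 1), Y = (1, -2).
1. B lies on line MC with MB:BC = 2:3 ⇒ B = (3/5, 2/5)
2. A lies on line YC with YA:AC = -4:5 ⇒ A = (5, -14)
3. H is the centroid of triangle ACX ⇒ H = (5/3, -13/3)
line BH meets CX at Z = (0, 49/16)
H = B + t·(Z−B) with t = -16/9, so BH:HZ = -16/9:25/9

BH:HZ = -16/25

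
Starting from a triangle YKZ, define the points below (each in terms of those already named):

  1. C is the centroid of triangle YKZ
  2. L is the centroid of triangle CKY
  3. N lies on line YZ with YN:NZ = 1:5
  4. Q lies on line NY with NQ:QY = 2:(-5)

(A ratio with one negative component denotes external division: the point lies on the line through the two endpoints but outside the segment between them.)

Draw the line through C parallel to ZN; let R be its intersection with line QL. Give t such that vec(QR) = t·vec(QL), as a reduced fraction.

t = 3/4

Work in coordinates with Y = (0, 0), K = (1, 0), Z = (0, 1).
1. C is the centroid of triangle YKZ ⇒ C = (1/3, 1/3)
2. L is the centroid of triangle CKY ⇒ L = (4/9, 1/9)
3. N lies on line YZ with YN:NZ = 1:5 ⇒ N = (0, 1/6)
4. Q lies on line NY with NQ:QY = 2:(-5) ⇒ Q = (0, 5/18)
through C parallel to ZN: direction (0, -5/6); meets QL at R = (1/3, 11/72)
R = Q + t·(L−Q) with t = 3/4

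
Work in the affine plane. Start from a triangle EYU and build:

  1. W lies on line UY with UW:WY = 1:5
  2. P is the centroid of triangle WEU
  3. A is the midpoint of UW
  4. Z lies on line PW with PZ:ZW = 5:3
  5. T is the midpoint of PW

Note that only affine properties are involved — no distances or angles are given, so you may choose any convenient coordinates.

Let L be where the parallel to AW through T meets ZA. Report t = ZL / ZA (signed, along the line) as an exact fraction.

t = -1/3

Set E = (0, 0), Y = (1, 0), U = (0, 1); any affine frame gives the same invariant.
1. W lies on line UY with UW:WY = 1:5 ⇒ W = (1/6, 5/6)
2. P is the centroid of triangle WEU ⇒ P = (1/18, 11/18)
3. A is the midpoint of UW ⇒ A = (1/12, 11/12)
4. Z lies on line PW with PZ:ZW = 5:3 ⇒ Z = (1/8, 3/4)
5. T is the midpoint of PW ⇒ T = (1/9, 13/18)
through T parallel to AW: direction (1/12, -1/12); meets ZA at L = (5/36, 25/36)
L = Z + t·(A−Z) with t = -1/3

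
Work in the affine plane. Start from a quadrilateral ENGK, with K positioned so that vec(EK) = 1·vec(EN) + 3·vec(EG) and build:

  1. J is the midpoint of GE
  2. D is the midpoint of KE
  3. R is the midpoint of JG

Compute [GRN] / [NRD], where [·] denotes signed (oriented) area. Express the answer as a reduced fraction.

Work in coordinates with E = (0, 0), N = (1, 0), G = (0, 1), K = (1, 3).
1. J is the midpoint of GE ⇒ J = (0, 1/2)
2. D is the midpoint of KE ⇒ D = (1/2, 3/2)
3. R is the midpoint of JG ⇒ R = (0, 3/4)
2·[GRN] = 1/4, 2·[NRD] = -9/8
[GRN]:[NRD] = 1/4:-9/8 = -2/9

[GRN]:[NRD] = -2/9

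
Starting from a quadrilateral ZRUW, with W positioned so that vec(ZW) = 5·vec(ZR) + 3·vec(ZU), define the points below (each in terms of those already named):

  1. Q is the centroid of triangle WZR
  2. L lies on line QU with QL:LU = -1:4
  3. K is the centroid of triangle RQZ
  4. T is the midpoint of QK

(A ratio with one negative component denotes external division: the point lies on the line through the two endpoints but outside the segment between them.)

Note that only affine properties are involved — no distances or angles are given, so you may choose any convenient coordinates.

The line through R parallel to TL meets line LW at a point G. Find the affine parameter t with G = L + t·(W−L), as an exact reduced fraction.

t = -11/28

Assign Z = (0, 0), R = (1, 0), U = (0, 1), W = (5, 3) — the answer is frame-independent, so this choice is without loss of generality.
1. Q is the centroid of triangle WZR ⇒ Q = (2, 1)
2. L lies on line QU with QL:LU = -1:4 ⇒ L = (8/3, 1)
3. K is the centroid of triangle RQZ ⇒ K = (1, 1/3)
4. T is the midpoint of QK ⇒ T = (3/2, 2/3)
through R parallel to TL: direction (7/6, 1/3); meets LW at G = (7/4, 3/14)
G = L + t·(W−L) with t = -11/28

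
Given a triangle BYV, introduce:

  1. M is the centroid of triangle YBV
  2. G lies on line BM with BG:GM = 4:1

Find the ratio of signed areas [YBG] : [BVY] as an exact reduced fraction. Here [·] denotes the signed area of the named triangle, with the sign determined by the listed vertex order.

Set B = (0, 0), Y = (1, 0), V = (0, 1); any affine frame gives the same invariant.
1. M is the centroid of triangle YBV ⇒ M = (1/3, 1/3)
2. G lies on line BM with BG:GM = 4:1 ⇒ G = (4/15, 4/15)
2·[YBG] = -4/15, 2·[BVY] = -1
[YBG]:[BVY] = -4/15:-1 = 4/15

[YBG]:[BVY] = 4/15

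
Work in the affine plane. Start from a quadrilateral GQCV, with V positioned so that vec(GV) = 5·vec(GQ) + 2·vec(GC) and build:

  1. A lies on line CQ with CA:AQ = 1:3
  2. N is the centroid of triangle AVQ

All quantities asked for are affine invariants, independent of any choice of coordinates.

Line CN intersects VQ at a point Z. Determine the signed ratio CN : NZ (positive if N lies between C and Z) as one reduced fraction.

CN:NZ = 3

Work in coordinates with G = (0, 0), Q = (1, 0), C = (0, 1), V = (5, 2).
1. A lies on line CQ with CA:AQ = 1:3 ⇒ A = (1/4, 3/4)
2. N is the centroid of triangle AVQ ⇒ N = (25/12, 11/12)
line CN meets VQ at Z = (25/9, 8/9)
N = C + t·(Z−C) with t = 3/4, so CN:NZ = 3/4:1/4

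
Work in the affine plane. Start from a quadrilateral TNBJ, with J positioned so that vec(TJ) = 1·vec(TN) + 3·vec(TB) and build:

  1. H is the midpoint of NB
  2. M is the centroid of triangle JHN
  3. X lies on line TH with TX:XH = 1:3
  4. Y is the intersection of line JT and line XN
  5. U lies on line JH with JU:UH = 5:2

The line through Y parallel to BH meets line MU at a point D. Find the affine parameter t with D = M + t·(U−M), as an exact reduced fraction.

t = 140/11

Choose coordinates T = (0, 0), N = (1, 0), B = (0, 1), J = (1, 3).
1. H is the midpoint of NB ⇒ H = (1/2, 1/2)
2. M is the centroid of triangle JHN ⇒ M = (5/6, 7/6)
3. X lies on line TH with TX:XH = 1:3 ⇒ X = (1/8, 1/8)
4. Y is the intersection of line JT and line XN ⇒ Y = (1/22, 3/22)
5. U lies on line JH with JU:UH = 5:2 ⇒ U = (9/14, 17/14)
through Y parallel to BH: direction (1/2, -1/2); meets MU at D = (-35/22, 39/22)
D = M + t·(U−M) with t = 140/11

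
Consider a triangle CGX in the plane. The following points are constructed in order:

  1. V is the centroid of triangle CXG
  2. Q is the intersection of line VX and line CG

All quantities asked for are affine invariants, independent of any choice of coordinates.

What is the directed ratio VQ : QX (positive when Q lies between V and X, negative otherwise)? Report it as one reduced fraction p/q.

Set C = (0, 0), G = (1, 0), X = (0, 1); any affine frame gives the same invariant.
1. V is the centroid of triangle CXG ⇒ V = (1/3, 1/3)
2. Q is the intersection of line VX and line CG ⇒ Q = (1/2, 0)
Q = V + t·(X−V) with t = -1/2, so VQ:QX = t:(1−t) = -1/2:3/2

VQ:QX = -1/3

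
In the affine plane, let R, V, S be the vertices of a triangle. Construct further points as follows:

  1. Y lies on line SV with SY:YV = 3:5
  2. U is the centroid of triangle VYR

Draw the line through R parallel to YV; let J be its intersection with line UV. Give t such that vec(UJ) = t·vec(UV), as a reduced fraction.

t = -2

Set R = (0, 0), V = (1, 0), S = (0, 1); any affine frame gives the same invariant.
1. Y lies on line SV with SY:YV = 3:5 ⇒ Y = (3/8, 5/8)
2. U is the centroid of triangle VYR ⇒ U = (11/24, 5/24)
through R parallel to YV: direction (5/8, -5/8); meets UV at J = (-5/8, 5/8)
J = U + t·(V−U) with t = -2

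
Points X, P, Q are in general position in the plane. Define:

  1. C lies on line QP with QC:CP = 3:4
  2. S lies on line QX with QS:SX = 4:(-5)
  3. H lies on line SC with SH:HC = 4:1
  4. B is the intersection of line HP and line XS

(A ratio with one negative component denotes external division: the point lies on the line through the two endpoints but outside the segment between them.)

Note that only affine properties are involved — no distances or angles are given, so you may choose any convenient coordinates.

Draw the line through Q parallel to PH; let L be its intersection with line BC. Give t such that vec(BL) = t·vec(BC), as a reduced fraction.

t = 7/4

Work in coordinates with X = (0, 0), P = (1, 0), Q = (0, 1).
1. C lies on line QP with QC:CP = 3:4 ⇒ C = (3/7, 4/7)
2. S lies on line QX with QS:SX = 4:(-5) ⇒ S = (0, 5)
3. H lies on line SC with SH:HC = 4:1 ⇒ H = (12/35, 51/35)
4. B is the intersection of line HP and line XS ⇒ B = (0, 51/23)
through Q parallel to PH: direction (-23/35, 51/35); meets BC at L = (3/4, -61/92)
L = B + t·(C−B) with t = 7/4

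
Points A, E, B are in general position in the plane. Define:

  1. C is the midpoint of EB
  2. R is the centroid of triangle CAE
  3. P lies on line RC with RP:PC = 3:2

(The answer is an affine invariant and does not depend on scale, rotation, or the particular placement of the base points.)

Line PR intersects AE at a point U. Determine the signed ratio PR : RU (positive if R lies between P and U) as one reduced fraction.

PR:RU = 6/5

Choose coordinates A = (0, 0), E = (1, 0), B = (0, 1).
1. C is the midpoint of EB ⇒ C = (1/2, 1/2)
2. R is the centroid of triangle CAE ⇒ R = (1/2, 1/6)
3. P lies on line RC with RP:PC = 3:2 ⇒ P = (1/2, 11/30)
line PR meets AE at U = (1/2, 0)
R = P + t·(U−P) with t = 6/11, so PR:RU = 6/11:5/11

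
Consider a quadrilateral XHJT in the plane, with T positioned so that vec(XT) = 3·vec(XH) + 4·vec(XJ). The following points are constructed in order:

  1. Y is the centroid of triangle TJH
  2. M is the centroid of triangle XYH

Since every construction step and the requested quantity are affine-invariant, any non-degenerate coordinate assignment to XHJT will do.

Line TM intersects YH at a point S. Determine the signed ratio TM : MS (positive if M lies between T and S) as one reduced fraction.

TM:MS = -23/5

Work in coordinates with X = (0, 0), H = (1, 0), J = (0, 1), T = (3, 4).
1. Y is the centroid of triangle TJH ⇒ Y = (4/3, 5/3)
2. M is the centroid of triangle XYH ⇒ M = (7/9, 5/9)
line TM meets YH at S = (29/23, 30/23)
M = T + t·(S−T) with t = 23/18, so TM:MS = 23/18:-5/18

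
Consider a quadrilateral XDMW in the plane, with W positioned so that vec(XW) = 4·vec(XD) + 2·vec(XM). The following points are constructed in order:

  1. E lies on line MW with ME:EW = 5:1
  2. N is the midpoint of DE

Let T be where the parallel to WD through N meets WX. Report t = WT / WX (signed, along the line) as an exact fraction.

t = 5/24

Assign X = (0, 0), D = (1, 0), M = (0, 1), W = (4, 2) — the answer is frame-independent, so this choice is without loss of generality.
1. E lies on line MW with ME:EW = 5:1 ⇒ E = (10/3, 11/6)
2. N is the midpoint of DE ⇒ N = (13/6, 11/12)
through N parallel to WD: direction (-3, -2); meets WX at T = (19/6, 19/12)
T = W + t·(X−W) with t = 5/24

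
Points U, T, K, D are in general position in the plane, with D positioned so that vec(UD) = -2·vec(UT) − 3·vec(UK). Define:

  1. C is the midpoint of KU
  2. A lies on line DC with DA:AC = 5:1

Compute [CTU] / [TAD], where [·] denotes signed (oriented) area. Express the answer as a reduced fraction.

[CTU]:[TAD] = -2/15

Work in coordinates with U = (0, 0), T = (1, 0), K = (0, 1), D = (-2, -3).
1. C is the midpoint of KU ⇒ C = (0, 1/2)
2. A lies on line DC with DA:AC = 5:1 ⇒ A = (-1/3, -1/12)
2·[CTU] = -1/2, 2·[TAD] = 15/4
[CTU]:[TAD] = -1/2:15/4 = -2/15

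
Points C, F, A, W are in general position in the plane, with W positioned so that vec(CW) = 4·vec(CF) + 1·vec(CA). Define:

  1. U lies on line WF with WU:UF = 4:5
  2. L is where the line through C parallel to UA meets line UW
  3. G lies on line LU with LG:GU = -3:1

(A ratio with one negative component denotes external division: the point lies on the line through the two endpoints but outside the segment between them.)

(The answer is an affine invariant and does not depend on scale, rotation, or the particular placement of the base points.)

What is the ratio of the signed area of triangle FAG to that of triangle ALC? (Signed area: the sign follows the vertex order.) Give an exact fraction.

[FAG]:[ALC] = 16/3

Assign C = (0, 0), F = (1, 0), A = (0, 1), W = (4, 1) — the answer is frame-independent, so this choice is without loss of generality.
1. U lies on line WF with WU:UF = 4:5 ⇒ U = (8/3, 5/9)
2. L is where the line through C parallel to UA meets line UW ⇒ L = (2/3, -1/9)
3. G lies on line LU with LG:GU = -3:1 ⇒ G = (11/3, 8/9)
2·[FAG] = -32/9, 2·[ALC] = -2/3
[FAG]:[ALC] = -32/9:-2/3 = 16/3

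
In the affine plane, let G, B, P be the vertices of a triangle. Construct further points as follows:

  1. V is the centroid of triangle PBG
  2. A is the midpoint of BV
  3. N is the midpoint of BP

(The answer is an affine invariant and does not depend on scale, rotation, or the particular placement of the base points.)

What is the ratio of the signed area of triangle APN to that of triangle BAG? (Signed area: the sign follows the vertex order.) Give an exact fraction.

[APN]:[BAG] = -1/2

Choose coordinates G = (0, 0), B = (1, 0), P = (0, 1).
1. V is the centroid of triangle PBG ⇒ V = (1/3, 1/3)
2. A is the midpoint of BV ⇒ A = (2/3, 1/6)
3. N is the midpoint of BP ⇒ N = (1/2, 1/2)
2·[APN] = -1/12, 2·[BAG] = 1/6
[APN]:[BAG] = -1/12:1/6 = -1/2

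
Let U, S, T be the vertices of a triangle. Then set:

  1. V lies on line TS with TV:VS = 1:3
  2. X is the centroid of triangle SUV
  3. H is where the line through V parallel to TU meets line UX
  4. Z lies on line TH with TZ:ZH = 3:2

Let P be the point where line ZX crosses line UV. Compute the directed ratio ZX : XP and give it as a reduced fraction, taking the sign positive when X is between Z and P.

ZX:XP = -26/25

Work in coordinates with U = (0, 0), S = (1, 0), T = (0, 1).
1. V lies on line TS with TV:VS = 1:3 ⇒ V = (1/4, 3/4)
2. X is the centroid of triangle SUV ⇒ X = (5/12, 1/4)
3. H is where the line through V parallel to TU meets line UX ⇒ H = (1/4, 3/20)
4. Z lies on line TH with TZ:ZH = 3:2 ⇒ Z = (3/20, 49/100)
line ZX meets UV at P = (25/156, 25/52)
X = Z + t·(P−Z) with t = 26, so ZX:XP = 26:-25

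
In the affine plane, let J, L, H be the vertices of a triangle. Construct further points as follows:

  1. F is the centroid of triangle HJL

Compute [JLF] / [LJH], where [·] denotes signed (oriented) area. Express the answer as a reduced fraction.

Choose coordinates J = (0, 0), L = (1, 0), H = (0, 1).
1. F is the centroid of triangle HJL ⇒ F = (1/3, 1/3)
2·[JLF] = 1/3, 2·[LJH] = -1
[JLF]:[LJH] = 1/3:-1 = -1/3

[JLF]:[LJH] = -1/3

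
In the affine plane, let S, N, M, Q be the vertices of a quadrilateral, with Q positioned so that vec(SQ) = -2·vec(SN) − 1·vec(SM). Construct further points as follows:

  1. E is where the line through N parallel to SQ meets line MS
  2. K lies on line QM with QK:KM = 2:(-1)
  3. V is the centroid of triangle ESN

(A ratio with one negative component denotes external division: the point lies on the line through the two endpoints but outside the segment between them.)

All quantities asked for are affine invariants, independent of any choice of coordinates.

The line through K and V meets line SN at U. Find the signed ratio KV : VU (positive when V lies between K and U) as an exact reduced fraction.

Assign S = (0, 0), N = (1, 0), M = (0, 1), Q = (-2, -1) — the answer is frame-independent, so this choice is without loss of generality.
1. E is where the line through N parallel to SQ meets line MS ⇒ E = (0, -1/2)
2. K lies on line QM with QK:KM = 2:(-1) ⇒ K = (2, 3)
3. V is the centroid of triangle ESN ⇒ V = (1/3, -1/6)
line KV meets SN at U = (8/19, 0)
V = K + t·(U−K) with t = 19/18, so KV:VU = 19/18:-1/18

KV:VU = -19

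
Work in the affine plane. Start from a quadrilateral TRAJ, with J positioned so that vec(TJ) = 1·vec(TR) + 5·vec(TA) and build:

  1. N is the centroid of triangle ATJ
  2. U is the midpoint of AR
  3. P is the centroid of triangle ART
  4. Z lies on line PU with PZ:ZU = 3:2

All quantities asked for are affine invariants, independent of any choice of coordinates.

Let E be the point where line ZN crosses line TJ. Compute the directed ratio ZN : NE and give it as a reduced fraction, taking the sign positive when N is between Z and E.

ZN:NE = -31/5

Work in coordinates with T = (0, 0), R = (1, 0), A = (0, 1), J = (1, 5).
1. N is the centroid of triangle ATJ ⇒ N = (1/3, 2)
2. U is the midpoint of AR ⇒ U = (1/2, 1/2)
3. P is the centroid of triangle ART ⇒ P = (1/3, 1/3)
4. Z lies on line PU with PZ:ZU = 3:2 ⇒ Z = (13/30, 13/30)
line ZN meets TJ at E = (65/186, 325/186)
N = Z + t·(E−Z) with t = 31/26, so ZN:NE = 31/26:-5/26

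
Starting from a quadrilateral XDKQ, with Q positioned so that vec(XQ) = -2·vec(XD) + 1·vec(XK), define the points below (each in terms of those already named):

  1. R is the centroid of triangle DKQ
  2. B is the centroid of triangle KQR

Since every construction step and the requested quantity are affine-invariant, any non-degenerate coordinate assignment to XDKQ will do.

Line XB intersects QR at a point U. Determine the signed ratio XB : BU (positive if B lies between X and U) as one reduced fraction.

XB:BU = -11/2

Choose coordinates X = (0, 0), D = (1, 0), K = (0, 1), Q = (-2, 1).
1. R is the centroid of triangle DKQ ⇒ R = (-1/3, 2/3)
2. B is the centroid of triangle KQR ⇒ B = (-7/9, 8/9)
line XB meets QR at U = (-7/11, 8/11)
B = X + t·(U−X) with t = 11/9, so XB:BU = 11/9:-2/9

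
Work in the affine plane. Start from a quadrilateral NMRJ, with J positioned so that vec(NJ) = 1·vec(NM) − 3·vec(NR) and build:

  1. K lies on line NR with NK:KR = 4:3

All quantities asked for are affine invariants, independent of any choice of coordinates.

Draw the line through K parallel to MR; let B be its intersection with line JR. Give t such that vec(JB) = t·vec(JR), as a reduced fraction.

Set N = (0, 0), M = (1, 0), R = (0, 1), J = (1, -3); any affine frame gives the same invariant.
1. K lies on line NR with NK:KR = 4:3 ⇒ K = (0, 4/7)
through K parallel to MR: direction (-1, 1); meets JR at B = (1/7, 3/7)
B = J + t·(R−J) with t = 6/7

t = 6/7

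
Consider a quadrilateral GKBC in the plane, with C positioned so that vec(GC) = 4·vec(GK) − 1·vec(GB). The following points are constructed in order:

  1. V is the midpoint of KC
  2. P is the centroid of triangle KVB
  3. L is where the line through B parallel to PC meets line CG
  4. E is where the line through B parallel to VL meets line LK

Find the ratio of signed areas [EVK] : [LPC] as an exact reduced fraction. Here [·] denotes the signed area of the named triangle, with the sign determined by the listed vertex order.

Work in coordinates with G = (0, 0), K = (1, 0), B = (0, 1), C = (4, -1).
1. V is the midpoint of KC ⇒ V = (5/2, -1/2)
2. P is the centroid of triangle KVB ⇒ P = (7/6, 1/6)
3. L is where the line through B parallel to PC meets line CG ⇒ L = (68/11, -17/11)
4. E is where the line through B parallel to VL meets line LK ⇒ E = (-540/11, 493/33)
2·[EVK] = 29/11, 2·[LPC] = 1
[EVK]:[LPC] = 29/11:1 = 29/11

[EVK]:[LPC] = 29/11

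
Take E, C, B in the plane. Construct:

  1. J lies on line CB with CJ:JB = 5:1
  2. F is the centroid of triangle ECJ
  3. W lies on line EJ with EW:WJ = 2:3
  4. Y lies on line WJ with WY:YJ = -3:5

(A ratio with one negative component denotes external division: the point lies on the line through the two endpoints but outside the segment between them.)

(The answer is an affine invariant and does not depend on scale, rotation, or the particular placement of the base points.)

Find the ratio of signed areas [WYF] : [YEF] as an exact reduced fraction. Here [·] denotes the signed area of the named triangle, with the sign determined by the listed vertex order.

Set E = (0, 0), C = (1, 0), B = (0, 1); any affine frame gives the same invariant.
1. J lies on line CB with CJ:JB = 5:1 ⇒ J = (1/6, 5/6)
2. F is the centroid of triangle ECJ ⇒ F = (7/18, 5/18)
3. W lies on line EJ with EW:WJ = 2:3 ⇒ W = (1/15, 1/3)
4. Y lies on line WJ with WY:YJ = -3:5 ⇒ Y = (-1/12, -5/12)
2·[WYF] = 1/4, 2·[YEF] = -5/36
[WYF]:[YEF] = 1/4:-5/36 = -9/5

[WYF]:[YEF] = -9/5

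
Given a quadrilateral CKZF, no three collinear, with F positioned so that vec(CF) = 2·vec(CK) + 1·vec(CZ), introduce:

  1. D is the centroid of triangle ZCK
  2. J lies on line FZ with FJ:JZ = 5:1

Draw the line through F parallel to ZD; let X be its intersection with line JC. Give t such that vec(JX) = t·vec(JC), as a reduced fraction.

t = -2

Assign C = (0, 0), K = (1, 0), Z = (0, 1), F = (2, 1) — the answer is frame-independent, so this choice is without loss of generality.
1. D is the centroid of triangle ZCK ⇒ D = (1/3, 1/3)
2. J lies on line FZ with FJ:JZ = 5:1 ⇒ J = (1/3, 1)
through F parallel to ZD: direction (1/3, -2/3); meets JC at X = (1, 3)
X = J + t·(C−J) with t = -2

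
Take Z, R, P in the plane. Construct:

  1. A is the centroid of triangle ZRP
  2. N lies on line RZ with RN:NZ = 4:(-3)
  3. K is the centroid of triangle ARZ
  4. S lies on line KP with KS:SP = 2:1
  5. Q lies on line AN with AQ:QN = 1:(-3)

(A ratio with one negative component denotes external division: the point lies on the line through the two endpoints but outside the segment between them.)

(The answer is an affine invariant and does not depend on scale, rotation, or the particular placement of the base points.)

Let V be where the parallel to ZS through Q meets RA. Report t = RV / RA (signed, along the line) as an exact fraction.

Choose coordinates Z = (0, 0), R = (1, 0), P = (0, 1).
1. A is the centroid of triangle ZRP ⇒ A = (1/3, 1/3)
2. N lies on line RZ with RN:NZ = 4:(-3) ⇒ N = (-3, 0)
3. K is the centroid of triangle ARZ ⇒ K = (4/9, 1/9)
4. S lies on line KP with KS:SP = 2:1 ⇒ S = (4/27, 19/27)
5. Q lies on line AN with AQ:QN = 1:(-3) ⇒ Q = (2, 1/2)
through Q parallel to ZS: direction (4/27, 19/27); meets RA at V = (38/21, -17/42)
V = R + t·(A−R) with t = -17/14

t = -17/14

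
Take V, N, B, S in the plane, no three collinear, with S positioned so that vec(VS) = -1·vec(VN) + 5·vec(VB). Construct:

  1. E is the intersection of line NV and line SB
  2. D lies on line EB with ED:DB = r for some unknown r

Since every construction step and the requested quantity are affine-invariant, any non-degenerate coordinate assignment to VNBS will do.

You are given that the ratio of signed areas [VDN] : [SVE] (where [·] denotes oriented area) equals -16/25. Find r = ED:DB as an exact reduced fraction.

r = 4

Assign V = (0, 0), N = (1, 0), B = (0, 1), S = (-1, 5) — the answer is frame-independent, so this choice is without loss of generality.
1. E is the intersection of line NV and line SB ⇒ E = (1/4, 0)
2. With ED:DB = r, write λ = r/(r+1) so D = E + λ·(B−E); D is affine-linear in λ
Every point depending on D is an affine combination of D and λ-independent points, so each such coordinate is linear in λ; the λ² term in each signed area is a multiple of (B−E)×(B−E) = 0, so 2·[VDN] and 2·[SVE] are each linear in λ. Evaluating at λ=0 and λ=1:
  2·[VDN] = −λ,   2·[SVE] = 5/4
So [VDN]:[SVE] = (−λ) / (5/4). Setting this equal to -16/25:
  −λ = -16/25·(5/4)  ⇒  λ = 4/5
Then r = λ/(1−λ) = (4/5)/(1/5) = 4. Check: with r = 4, D = (1/20, 4/5) and [VDN]:[SVE] = -16/25 as required.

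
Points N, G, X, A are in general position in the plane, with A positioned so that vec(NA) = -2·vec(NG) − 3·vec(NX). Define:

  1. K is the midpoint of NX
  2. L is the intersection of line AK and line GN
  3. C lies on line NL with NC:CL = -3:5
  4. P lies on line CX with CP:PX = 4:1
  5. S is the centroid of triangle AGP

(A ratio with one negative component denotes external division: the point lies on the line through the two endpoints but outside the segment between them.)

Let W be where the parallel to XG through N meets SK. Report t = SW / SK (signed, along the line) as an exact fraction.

t = 218/323

Assign N = (0, 0), G = (1, 0), X = (0, 1), A = (-2, -3) — the answer is frame-independent, so this choice is without loss of generality.
1. K is the midpoint of NX ⇒ K = (0, 1/2)
2. L is the intersection of line AK and line GN ⇒ L = (-2/7, 0)
3. C lies on line NL with NC:CL = -3:5 ⇒ C = (3/7, 0)
4. P lies on line CX with CP:PX = 4:1 ⇒ P = (3/35, 4/5)
5. S is the centroid of triangle AGP ⇒ S = (-32/105, -11/15)
through N parallel to XG: direction (1, -1); meets SK at W = (-32/323, 32/323)
W = S + t·(K−S) with t = 218/323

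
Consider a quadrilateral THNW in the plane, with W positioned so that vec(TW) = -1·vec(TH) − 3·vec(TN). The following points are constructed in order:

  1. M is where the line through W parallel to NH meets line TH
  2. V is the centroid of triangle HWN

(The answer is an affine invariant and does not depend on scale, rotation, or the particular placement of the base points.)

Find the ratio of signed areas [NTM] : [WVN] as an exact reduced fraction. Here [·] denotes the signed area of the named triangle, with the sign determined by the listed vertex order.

[NTM]:[WVN] = -12/5

Work in coordinates with T = (0, 0), H = (1, 0), N = (0, 1), W = (-1, -3).
1. M is where the line through W parallel to NH meets line TH ⇒ M = (-4, 0)
2. V is the centroid of triangle HWN ⇒ V = (0, -2/3)
2·[NTM] = -4, 2·[WVN] = 5/3
[NTM]:[WVN] = -4:5/3 = -12/5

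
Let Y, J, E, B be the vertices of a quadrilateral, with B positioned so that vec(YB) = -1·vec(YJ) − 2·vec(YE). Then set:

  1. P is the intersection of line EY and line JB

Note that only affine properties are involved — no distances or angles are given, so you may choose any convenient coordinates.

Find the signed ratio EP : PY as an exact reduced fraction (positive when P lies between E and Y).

Set Y = (0, 0), J = (1, 0), E = (0, 1), B = (-1, -2); any affine frame gives the same invariant.
1. P is the intersection of line EY and line JB ⇒ P = (0, -1)
P = E + t·(Y−E) with t = 2, so EP:PY = t:(1−t) = 2:-1

EP:PY = -2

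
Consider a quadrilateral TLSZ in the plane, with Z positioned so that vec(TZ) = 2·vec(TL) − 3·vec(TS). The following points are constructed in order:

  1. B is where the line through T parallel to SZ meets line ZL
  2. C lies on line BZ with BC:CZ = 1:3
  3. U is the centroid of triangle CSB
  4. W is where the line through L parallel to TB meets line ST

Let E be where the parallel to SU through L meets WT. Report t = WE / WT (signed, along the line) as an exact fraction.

Choose coordinates T = (0, 0), L = (1, 0), S = (0, 1), Z = (2, -3).
1. B is where the line through T parallel to SZ meets line ZL ⇒ B = (3, -6)
2. C lies on line BZ with BC:CZ = 1:3 ⇒ C = (11/4, -21/4)
3. U is the centroid of triangle CSB ⇒ U = (23/12, -41/12)
4. W is where the line through L parallel to TB meets line ST ⇒ W = (0, 2)
through L parallel to SU: direction (23/12, -53/12); meets WT at E = (0, 53/23)
E = W + t·(T−W) with t = -7/46

t = -7/46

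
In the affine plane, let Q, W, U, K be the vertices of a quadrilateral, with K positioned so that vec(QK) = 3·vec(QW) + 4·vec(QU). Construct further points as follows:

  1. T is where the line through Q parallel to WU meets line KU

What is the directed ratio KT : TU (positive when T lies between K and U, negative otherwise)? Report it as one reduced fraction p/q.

KT:TU = -7

Assign Q = (0, 0), W = (1, 0), U = (0, 1), K = (3, 4) — the answer is frame-independent, so this choice is without loss of generality.
1. T is where the line through Q parallel to WU meets line KU ⇒ T = (-1/2, 1/2)
T = K + t·(U−K) with t = 7/6, so KT:TU = t:(1−t) = 7/6:-1/6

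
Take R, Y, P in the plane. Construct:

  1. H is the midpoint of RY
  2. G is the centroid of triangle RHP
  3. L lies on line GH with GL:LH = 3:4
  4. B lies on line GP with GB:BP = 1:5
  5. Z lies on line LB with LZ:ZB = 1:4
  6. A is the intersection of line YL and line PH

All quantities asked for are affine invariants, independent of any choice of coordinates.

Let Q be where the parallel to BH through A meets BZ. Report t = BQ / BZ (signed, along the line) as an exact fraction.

t = -7/4

Choose coordinates R = (0, 0), Y = (1, 0), P = (0, 1).
1. H is the midpoint of RY ⇒ H = (1/2, 0)
2. G is the centroid of triangle RHP ⇒ G = (1/6, 1/3)
3. L lies on line GH with GL:LH = 3:4 ⇒ L = (13/42, 4/21)
4. B lies on line GP with GB:BP = 1:5 ⇒ B = (5/36, 4/9)
5. Z lies on line LB with LZ:ZB = 1:4 ⇒ Z = (347/1260, 76/315)
6. A is the intersection of line YL and line PH ⇒ A = (21/50, 4/25)
through A parallel to BH: direction (13/36, -4/9); meets BZ at Q = (-1/10, 4/5)
Q = B + t·(Z−B) with t = -7/4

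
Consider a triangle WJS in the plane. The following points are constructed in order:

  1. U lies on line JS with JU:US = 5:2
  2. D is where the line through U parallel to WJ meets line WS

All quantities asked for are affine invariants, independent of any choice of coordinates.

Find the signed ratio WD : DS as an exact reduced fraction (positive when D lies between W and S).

Choose coordinates W = (0, 0), J = (1, 0), S = (0, 1).
1. U lies on line JS with JU:US = 5:2 ⇒ U = (2/7, 5/7)
2. D is where the line through U parallel to WJ meets line WS ⇒ D = (0, 5/7)
D = W + t·(S−W) with t = 5/7, so WD:DS = t:(1−t) = 5/7:2/7

WD:DS = 5/2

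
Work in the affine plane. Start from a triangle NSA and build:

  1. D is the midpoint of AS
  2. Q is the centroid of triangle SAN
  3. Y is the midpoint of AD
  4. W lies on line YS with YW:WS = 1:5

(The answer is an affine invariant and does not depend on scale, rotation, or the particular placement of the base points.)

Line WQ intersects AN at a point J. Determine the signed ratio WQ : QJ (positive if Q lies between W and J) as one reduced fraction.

Choose coordinates N = (0, 0), S = (1, 0), A = (0, 1).
1. D is the midpoint of AS ⇒ D = (1/2, 1/2)
2. Q is the centroid of triangle SAN ⇒ Q = (1/3, 1/3)
3. Y is the midpoint of AD ⇒ Y = (1/4, 3/4)
4. W lies on line YS with YW:WS = 1:5 ⇒ W = (3/8, 5/8)
line WQ meets AN at J = (0, -2)
Q = W + t·(J−W) with t = 1/9, so WQ:QJ = 1/9:8/9

WQ:QJ = 1/8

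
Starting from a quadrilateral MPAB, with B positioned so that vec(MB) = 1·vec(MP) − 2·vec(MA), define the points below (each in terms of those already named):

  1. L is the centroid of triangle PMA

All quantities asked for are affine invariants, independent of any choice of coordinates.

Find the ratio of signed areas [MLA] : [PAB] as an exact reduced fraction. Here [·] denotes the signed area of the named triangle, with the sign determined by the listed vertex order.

[MLA]:[PAB] = 1/6

Set M = (0, 0), P = (1, 0), A = (0, 1), B = (1, -2); any affine frame gives the same invariant.
1. L is the centroid of triangle PMA ⇒ L = (1/3, 1/3)
2·[MLA] = 1/3, 2·[PAB] = 2
[MLA]:[PAB] = 1/3:2 = 1/6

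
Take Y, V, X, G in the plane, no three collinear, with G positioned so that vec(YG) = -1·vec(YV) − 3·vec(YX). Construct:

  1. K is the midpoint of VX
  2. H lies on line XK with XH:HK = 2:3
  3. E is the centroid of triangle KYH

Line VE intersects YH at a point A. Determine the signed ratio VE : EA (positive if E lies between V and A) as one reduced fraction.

Assign Y = (0, 0), V = (1, 0), X = (0, 1), G = (-1, -3) — the answer is frame-independent, so this choice is without loss of generality.
1. K is the midpoint of VX ⇒ K = (1/2, 1/2)
2. H lies on line XK with XH:HK = 2:3 ⇒ H = (1/5, 4/5)
3. E is the centroid of triangle KYH ⇒ E = (7/30, 13/30)
line VE meets YH at A = (13/105, 52/105)
E = V + t·(A−V) with t = 7/8, so VE:EA = 7/8:1/8

VE:EA = 7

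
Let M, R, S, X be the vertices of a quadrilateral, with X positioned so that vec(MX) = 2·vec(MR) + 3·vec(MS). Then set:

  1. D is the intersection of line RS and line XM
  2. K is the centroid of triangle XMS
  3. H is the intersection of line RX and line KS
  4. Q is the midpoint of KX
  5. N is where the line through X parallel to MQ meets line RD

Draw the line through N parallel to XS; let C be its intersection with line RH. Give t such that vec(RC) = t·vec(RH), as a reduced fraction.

t = 55/63

Set M = (0, 0), R = (1, 0), S = (0, 1), X = (2, 3); any affine frame gives the same invariant.
1. D is the intersection of line RS and line XM ⇒ D = (2/5, 3/5)
2. K is the centroid of triangle XMS ⇒ K = (2/3, 4/3)
3. H is the intersection of line RX and line KS ⇒ H = (8/5, 9/5)
4. Q is the midpoint of KX ⇒ Q = (4/3, 13/6)
5. N is where the line through X parallel to MQ meets line RD ⇒ N = (10/21, 11/21)
through N parallel to XS: direction (-2, -2); meets RH at C = (32/21, 11/7)
C = R + t·(H−R) with t = 55/63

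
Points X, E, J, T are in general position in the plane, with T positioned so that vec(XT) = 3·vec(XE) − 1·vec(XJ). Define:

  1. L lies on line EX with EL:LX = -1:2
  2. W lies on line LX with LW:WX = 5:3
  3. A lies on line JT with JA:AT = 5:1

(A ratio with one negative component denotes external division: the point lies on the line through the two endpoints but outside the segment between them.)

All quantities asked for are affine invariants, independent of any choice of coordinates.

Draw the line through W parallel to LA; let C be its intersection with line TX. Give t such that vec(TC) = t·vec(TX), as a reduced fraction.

Choose coordinates X = (0, 0), E = (1, 0), J = (0, 1), T = (3, -1).
1. L lies on line EX with EL:LX = -1:2 ⇒ L = (2, 0)
2. W lies on line LX with LW:WX = 5:3 ⇒ W = (3/4, 0)
3. A lies on line JT with JA:AT = 5:1 ⇒ A = (5/2, -2/3)
through W parallel to LA: direction (1/2, -2/3); meets TX at C = (1, -1/3)
C = T + t·(X−T) with t = 2/3

t = 2/3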